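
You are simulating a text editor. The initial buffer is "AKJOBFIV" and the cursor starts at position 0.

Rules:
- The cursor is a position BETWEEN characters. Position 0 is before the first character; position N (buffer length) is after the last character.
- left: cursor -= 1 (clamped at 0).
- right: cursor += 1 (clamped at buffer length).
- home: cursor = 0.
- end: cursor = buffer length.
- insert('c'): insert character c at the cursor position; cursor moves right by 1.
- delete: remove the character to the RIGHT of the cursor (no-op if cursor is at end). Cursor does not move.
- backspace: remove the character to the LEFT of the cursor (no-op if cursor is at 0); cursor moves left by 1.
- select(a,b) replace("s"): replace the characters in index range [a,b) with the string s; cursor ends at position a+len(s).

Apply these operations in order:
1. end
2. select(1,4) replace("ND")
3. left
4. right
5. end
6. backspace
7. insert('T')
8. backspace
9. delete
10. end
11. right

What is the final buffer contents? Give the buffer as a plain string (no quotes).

Answer: ANDBFI

Derivation:
After op 1 (end): buf='AKJOBFIV' cursor=8
After op 2 (select(1,4) replace("ND")): buf='ANDBFIV' cursor=3
After op 3 (left): buf='ANDBFIV' cursor=2
After op 4 (right): buf='ANDBFIV' cursor=3
After op 5 (end): buf='ANDBFIV' cursor=7
After op 6 (backspace): buf='ANDBFI' cursor=6
After op 7 (insert('T')): buf='ANDBFIT' cursor=7
After op 8 (backspace): buf='ANDBFI' cursor=6
After op 9 (delete): buf='ANDBFI' cursor=6
After op 10 (end): buf='ANDBFI' cursor=6
After op 11 (right): buf='ANDBFI' cursor=6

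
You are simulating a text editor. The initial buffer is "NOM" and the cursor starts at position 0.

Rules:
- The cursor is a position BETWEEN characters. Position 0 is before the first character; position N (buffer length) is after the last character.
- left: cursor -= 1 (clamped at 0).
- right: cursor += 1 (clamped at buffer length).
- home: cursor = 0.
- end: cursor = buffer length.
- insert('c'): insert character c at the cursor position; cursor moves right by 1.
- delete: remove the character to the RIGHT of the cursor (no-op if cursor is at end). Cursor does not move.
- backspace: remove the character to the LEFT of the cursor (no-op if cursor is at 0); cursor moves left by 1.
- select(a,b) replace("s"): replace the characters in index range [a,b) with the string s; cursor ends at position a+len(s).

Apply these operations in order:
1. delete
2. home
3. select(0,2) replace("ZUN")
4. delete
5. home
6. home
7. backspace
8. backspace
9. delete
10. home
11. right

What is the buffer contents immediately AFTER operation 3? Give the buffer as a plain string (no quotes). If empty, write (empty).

Answer: ZUN

Derivation:
After op 1 (delete): buf='OM' cursor=0
After op 2 (home): buf='OM' cursor=0
After op 3 (select(0,2) replace("ZUN")): buf='ZUN' cursor=3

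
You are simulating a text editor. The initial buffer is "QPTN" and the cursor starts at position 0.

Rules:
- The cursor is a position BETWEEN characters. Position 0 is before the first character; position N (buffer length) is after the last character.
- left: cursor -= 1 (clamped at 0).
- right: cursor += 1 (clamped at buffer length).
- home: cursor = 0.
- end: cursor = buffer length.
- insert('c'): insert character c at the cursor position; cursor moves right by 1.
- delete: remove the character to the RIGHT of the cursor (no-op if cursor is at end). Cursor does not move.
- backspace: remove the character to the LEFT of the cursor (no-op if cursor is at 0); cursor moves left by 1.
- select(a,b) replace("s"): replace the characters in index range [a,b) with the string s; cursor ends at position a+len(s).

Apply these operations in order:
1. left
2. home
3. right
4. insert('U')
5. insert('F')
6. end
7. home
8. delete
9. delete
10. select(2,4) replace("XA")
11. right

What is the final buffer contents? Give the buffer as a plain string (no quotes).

Answer: FPXA

Derivation:
After op 1 (left): buf='QPTN' cursor=0
After op 2 (home): buf='QPTN' cursor=0
After op 3 (right): buf='QPTN' cursor=1
After op 4 (insert('U')): buf='QUPTN' cursor=2
After op 5 (insert('F')): buf='QUFPTN' cursor=3
After op 6 (end): buf='QUFPTN' cursor=6
After op 7 (home): buf='QUFPTN' cursor=0
After op 8 (delete): buf='UFPTN' cursor=0
After op 9 (delete): buf='FPTN' cursor=0
After op 10 (select(2,4) replace("XA")): buf='FPXA' cursor=4
After op 11 (right): buf='FPXA' cursor=4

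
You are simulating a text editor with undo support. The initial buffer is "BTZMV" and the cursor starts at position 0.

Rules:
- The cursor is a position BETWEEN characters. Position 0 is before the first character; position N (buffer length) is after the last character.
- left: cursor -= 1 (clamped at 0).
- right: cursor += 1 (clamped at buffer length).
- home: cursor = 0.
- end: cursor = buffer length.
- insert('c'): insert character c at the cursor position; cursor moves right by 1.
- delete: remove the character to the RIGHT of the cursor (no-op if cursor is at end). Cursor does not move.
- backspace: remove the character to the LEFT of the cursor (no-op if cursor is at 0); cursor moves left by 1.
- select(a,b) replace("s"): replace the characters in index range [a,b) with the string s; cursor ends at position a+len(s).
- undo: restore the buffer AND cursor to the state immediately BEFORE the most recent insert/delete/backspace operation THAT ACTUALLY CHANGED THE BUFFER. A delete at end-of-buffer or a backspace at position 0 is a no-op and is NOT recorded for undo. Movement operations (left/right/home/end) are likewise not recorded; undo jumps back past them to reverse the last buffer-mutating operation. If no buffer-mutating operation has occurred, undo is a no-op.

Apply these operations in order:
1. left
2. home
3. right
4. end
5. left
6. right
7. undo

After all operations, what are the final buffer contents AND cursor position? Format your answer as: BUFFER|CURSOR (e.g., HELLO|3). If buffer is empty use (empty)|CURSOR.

After op 1 (left): buf='BTZMV' cursor=0
After op 2 (home): buf='BTZMV' cursor=0
After op 3 (right): buf='BTZMV' cursor=1
After op 4 (end): buf='BTZMV' cursor=5
After op 5 (left): buf='BTZMV' cursor=4
After op 6 (right): buf='BTZMV' cursor=5
After op 7 (undo): buf='BTZMV' cursor=5

Answer: BTZMV|5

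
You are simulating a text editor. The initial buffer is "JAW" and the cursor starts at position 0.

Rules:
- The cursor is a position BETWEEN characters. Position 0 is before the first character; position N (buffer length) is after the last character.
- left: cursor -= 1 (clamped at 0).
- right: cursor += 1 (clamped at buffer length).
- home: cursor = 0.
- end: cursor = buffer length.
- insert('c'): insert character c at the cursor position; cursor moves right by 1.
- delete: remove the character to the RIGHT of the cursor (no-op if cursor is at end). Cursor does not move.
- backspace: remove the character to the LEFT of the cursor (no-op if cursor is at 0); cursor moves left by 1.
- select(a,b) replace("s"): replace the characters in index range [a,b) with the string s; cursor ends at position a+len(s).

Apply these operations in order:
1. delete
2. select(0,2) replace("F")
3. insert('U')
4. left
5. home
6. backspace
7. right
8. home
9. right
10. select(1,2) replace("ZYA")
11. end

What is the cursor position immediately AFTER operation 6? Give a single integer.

Answer: 0

Derivation:
After op 1 (delete): buf='AW' cursor=0
After op 2 (select(0,2) replace("F")): buf='F' cursor=1
After op 3 (insert('U')): buf='FU' cursor=2
After op 4 (left): buf='FU' cursor=1
After op 5 (home): buf='FU' cursor=0
After op 6 (backspace): buf='FU' cursor=0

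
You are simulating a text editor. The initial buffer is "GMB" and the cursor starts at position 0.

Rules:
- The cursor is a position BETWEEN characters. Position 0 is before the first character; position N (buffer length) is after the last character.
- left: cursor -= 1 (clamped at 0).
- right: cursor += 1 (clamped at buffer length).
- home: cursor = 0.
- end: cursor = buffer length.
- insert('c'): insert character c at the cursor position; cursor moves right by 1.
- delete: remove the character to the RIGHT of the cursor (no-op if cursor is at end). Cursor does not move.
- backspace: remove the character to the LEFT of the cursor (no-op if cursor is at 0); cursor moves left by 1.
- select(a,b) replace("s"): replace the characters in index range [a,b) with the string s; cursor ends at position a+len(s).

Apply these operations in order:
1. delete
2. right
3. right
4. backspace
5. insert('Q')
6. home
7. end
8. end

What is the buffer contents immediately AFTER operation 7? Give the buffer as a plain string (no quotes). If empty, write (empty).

Answer: MQ

Derivation:
After op 1 (delete): buf='MB' cursor=0
After op 2 (right): buf='MB' cursor=1
After op 3 (right): buf='MB' cursor=2
After op 4 (backspace): buf='M' cursor=1
After op 5 (insert('Q')): buf='MQ' cursor=2
After op 6 (home): buf='MQ' cursor=0
After op 7 (end): buf='MQ' cursor=2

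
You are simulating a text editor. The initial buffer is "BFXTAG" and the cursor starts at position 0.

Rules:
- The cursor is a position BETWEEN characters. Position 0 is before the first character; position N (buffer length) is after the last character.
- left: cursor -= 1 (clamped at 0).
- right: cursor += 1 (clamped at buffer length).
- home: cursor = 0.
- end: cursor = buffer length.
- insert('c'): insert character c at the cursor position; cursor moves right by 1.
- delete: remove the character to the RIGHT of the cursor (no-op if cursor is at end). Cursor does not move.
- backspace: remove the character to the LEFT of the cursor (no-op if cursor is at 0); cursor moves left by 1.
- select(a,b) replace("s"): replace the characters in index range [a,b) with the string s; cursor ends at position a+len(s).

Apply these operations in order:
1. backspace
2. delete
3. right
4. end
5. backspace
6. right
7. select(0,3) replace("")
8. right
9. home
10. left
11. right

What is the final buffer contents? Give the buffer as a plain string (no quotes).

After op 1 (backspace): buf='BFXTAG' cursor=0
After op 2 (delete): buf='FXTAG' cursor=0
After op 3 (right): buf='FXTAG' cursor=1
After op 4 (end): buf='FXTAG' cursor=5
After op 5 (backspace): buf='FXTA' cursor=4
After op 6 (right): buf='FXTA' cursor=4
After op 7 (select(0,3) replace("")): buf='A' cursor=0
After op 8 (right): buf='A' cursor=1
After op 9 (home): buf='A' cursor=0
After op 10 (left): buf='A' cursor=0
After op 11 (right): buf='A' cursor=1

Answer: A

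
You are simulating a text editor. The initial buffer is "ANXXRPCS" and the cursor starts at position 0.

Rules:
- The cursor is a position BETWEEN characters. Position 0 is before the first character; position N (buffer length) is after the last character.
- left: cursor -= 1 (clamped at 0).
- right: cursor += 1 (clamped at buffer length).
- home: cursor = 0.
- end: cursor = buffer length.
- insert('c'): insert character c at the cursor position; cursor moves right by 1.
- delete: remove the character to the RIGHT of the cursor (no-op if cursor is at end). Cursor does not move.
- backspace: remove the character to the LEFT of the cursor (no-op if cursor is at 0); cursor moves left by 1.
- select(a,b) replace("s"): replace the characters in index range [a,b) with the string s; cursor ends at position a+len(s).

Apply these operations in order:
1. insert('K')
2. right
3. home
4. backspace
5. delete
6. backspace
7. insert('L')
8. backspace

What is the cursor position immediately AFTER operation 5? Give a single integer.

After op 1 (insert('K')): buf='KANXXRPCS' cursor=1
After op 2 (right): buf='KANXXRPCS' cursor=2
After op 3 (home): buf='KANXXRPCS' cursor=0
After op 4 (backspace): buf='KANXXRPCS' cursor=0
After op 5 (delete): buf='ANXXRPCS' cursor=0

Answer: 0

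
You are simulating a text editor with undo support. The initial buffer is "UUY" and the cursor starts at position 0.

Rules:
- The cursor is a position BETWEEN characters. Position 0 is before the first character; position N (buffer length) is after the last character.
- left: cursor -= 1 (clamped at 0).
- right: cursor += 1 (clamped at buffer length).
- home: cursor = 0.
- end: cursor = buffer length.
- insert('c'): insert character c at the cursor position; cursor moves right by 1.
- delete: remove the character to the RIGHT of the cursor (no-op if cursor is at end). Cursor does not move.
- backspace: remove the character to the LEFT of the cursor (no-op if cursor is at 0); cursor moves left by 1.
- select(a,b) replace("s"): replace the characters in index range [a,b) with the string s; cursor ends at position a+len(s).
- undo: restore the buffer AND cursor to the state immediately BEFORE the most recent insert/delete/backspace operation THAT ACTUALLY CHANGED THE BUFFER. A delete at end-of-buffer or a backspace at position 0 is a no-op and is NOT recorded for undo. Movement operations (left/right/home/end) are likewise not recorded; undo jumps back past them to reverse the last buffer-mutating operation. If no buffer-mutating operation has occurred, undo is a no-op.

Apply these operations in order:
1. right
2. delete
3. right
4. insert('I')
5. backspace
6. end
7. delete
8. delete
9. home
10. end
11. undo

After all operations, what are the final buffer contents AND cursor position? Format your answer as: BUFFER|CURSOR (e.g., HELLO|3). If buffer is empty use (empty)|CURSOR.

After op 1 (right): buf='UUY' cursor=1
After op 2 (delete): buf='UY' cursor=1
After op 3 (right): buf='UY' cursor=2
After op 4 (insert('I')): buf='UYI' cursor=3
After op 5 (backspace): buf='UY' cursor=2
After op 6 (end): buf='UY' cursor=2
After op 7 (delete): buf='UY' cursor=2
After op 8 (delete): buf='UY' cursor=2
After op 9 (home): buf='UY' cursor=0
After op 10 (end): buf='UY' cursor=2
After op 11 (undo): buf='UYI' cursor=3

Answer: UYI|3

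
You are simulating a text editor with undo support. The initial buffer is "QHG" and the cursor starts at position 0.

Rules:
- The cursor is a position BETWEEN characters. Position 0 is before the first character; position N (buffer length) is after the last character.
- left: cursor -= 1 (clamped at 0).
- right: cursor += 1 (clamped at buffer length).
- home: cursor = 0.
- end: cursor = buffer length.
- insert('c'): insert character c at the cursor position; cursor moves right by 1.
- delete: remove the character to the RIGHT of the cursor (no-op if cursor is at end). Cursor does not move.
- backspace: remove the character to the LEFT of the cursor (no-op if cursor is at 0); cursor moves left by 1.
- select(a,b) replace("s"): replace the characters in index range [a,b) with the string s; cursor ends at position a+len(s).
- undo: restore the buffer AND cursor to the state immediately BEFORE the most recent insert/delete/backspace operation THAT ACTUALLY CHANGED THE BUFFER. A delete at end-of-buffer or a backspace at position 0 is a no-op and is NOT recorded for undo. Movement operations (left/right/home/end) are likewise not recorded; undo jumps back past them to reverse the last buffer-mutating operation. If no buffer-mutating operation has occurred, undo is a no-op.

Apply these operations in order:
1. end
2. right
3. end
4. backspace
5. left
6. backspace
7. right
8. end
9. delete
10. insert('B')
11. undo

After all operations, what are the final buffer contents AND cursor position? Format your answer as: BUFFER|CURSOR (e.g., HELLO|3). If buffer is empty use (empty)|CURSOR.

Answer: H|1

Derivation:
After op 1 (end): buf='QHG' cursor=3
After op 2 (right): buf='QHG' cursor=3
After op 3 (end): buf='QHG' cursor=3
After op 4 (backspace): buf='QH' cursor=2
After op 5 (left): buf='QH' cursor=1
After op 6 (backspace): buf='H' cursor=0
After op 7 (right): buf='H' cursor=1
After op 8 (end): buf='H' cursor=1
After op 9 (delete): buf='H' cursor=1
After op 10 (insert('B')): buf='HB' cursor=2
After op 11 (undo): buf='H' cursor=1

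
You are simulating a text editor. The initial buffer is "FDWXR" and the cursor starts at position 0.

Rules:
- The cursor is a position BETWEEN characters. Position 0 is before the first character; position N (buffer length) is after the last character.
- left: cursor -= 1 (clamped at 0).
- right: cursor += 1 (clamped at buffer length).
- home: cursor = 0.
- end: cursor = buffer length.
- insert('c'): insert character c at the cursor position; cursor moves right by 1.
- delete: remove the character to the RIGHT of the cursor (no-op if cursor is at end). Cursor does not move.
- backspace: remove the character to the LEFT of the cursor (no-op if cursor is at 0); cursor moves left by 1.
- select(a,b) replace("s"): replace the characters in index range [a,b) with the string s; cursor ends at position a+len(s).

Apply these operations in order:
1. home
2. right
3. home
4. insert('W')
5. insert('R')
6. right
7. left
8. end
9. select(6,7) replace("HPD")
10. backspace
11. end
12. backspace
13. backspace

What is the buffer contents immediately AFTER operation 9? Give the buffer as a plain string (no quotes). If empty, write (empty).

After op 1 (home): buf='FDWXR' cursor=0
After op 2 (right): buf='FDWXR' cursor=1
After op 3 (home): buf='FDWXR' cursor=0
After op 4 (insert('W')): buf='WFDWXR' cursor=1
After op 5 (insert('R')): buf='WRFDWXR' cursor=2
After op 6 (right): buf='WRFDWXR' cursor=3
After op 7 (left): buf='WRFDWXR' cursor=2
After op 8 (end): buf='WRFDWXR' cursor=7
After op 9 (select(6,7) replace("HPD")): buf='WRFDWXHPD' cursor=9

Answer: WRFDWXHPD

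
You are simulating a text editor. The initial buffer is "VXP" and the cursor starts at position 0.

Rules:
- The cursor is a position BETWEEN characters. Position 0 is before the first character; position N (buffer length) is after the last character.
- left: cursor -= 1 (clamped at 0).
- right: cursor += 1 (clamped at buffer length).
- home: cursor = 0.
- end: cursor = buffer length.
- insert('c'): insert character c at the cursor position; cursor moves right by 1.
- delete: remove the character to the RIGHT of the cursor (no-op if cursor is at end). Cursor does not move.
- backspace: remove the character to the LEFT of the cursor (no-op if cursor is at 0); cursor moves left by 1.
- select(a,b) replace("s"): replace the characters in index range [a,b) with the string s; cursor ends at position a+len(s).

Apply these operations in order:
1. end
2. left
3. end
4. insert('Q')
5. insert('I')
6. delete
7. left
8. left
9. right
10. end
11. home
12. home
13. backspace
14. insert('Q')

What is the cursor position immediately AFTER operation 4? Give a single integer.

After op 1 (end): buf='VXP' cursor=3
After op 2 (left): buf='VXP' cursor=2
After op 3 (end): buf='VXP' cursor=3
After op 4 (insert('Q')): buf='VXPQ' cursor=4

Answer: 4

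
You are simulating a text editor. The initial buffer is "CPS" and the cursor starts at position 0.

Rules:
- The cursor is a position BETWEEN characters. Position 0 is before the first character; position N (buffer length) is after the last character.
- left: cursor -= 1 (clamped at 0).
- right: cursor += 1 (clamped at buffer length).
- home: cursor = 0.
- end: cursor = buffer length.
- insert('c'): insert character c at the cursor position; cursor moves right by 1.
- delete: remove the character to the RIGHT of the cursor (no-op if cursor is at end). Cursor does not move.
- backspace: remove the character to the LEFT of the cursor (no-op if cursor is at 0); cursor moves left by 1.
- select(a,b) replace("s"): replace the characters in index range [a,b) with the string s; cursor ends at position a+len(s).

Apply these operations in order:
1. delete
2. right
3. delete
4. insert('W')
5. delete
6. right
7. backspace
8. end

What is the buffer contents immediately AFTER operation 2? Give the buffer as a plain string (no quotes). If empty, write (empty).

After op 1 (delete): buf='PS' cursor=0
After op 2 (right): buf='PS' cursor=1

Answer: PS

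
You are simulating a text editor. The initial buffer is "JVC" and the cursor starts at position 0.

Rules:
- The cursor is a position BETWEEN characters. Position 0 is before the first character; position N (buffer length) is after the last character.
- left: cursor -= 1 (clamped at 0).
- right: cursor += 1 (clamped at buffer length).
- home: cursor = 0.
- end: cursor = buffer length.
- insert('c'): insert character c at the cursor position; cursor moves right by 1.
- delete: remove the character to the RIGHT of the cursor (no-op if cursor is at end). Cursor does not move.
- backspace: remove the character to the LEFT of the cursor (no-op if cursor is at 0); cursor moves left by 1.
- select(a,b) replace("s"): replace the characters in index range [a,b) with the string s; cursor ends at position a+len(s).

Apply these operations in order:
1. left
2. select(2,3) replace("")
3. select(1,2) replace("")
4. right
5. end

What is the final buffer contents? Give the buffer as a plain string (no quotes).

After op 1 (left): buf='JVC' cursor=0
After op 2 (select(2,3) replace("")): buf='JV' cursor=2
After op 3 (select(1,2) replace("")): buf='J' cursor=1
After op 4 (right): buf='J' cursor=1
After op 5 (end): buf='J' cursor=1

Answer: J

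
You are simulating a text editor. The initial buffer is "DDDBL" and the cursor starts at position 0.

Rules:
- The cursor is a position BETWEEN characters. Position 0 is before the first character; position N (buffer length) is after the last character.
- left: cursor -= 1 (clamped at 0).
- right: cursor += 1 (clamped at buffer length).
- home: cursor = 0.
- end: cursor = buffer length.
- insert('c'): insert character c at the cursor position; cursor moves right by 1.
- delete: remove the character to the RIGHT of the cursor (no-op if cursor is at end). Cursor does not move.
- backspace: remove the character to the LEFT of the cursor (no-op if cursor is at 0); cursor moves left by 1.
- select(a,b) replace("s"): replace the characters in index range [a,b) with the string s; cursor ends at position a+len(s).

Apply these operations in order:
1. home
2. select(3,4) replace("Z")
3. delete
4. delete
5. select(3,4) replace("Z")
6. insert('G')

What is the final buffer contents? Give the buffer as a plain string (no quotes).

Answer: DDDZG

Derivation:
After op 1 (home): buf='DDDBL' cursor=0
After op 2 (select(3,4) replace("Z")): buf='DDDZL' cursor=4
After op 3 (delete): buf='DDDZ' cursor=4
After op 4 (delete): buf='DDDZ' cursor=4
After op 5 (select(3,4) replace("Z")): buf='DDDZ' cursor=4
After op 6 (insert('G')): buf='DDDZG' cursor=5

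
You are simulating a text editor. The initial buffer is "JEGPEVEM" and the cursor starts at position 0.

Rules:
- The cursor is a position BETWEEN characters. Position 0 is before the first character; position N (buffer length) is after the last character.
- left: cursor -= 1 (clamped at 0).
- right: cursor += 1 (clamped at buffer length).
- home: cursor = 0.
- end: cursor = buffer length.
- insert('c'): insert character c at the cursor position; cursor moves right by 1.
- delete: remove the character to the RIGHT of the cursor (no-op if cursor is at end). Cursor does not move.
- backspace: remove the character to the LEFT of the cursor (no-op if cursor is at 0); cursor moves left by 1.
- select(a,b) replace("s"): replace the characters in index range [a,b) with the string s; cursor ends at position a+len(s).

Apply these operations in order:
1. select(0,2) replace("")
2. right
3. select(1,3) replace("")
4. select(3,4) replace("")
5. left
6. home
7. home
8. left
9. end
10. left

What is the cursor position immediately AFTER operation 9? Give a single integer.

Answer: 3

Derivation:
After op 1 (select(0,2) replace("")): buf='GPEVEM' cursor=0
After op 2 (right): buf='GPEVEM' cursor=1
After op 3 (select(1,3) replace("")): buf='GVEM' cursor=1
After op 4 (select(3,4) replace("")): buf='GVE' cursor=3
After op 5 (left): buf='GVE' cursor=2
After op 6 (home): buf='GVE' cursor=0
After op 7 (home): buf='GVE' cursor=0
After op 8 (left): buf='GVE' cursor=0
After op 9 (end): buf='GVE' cursor=3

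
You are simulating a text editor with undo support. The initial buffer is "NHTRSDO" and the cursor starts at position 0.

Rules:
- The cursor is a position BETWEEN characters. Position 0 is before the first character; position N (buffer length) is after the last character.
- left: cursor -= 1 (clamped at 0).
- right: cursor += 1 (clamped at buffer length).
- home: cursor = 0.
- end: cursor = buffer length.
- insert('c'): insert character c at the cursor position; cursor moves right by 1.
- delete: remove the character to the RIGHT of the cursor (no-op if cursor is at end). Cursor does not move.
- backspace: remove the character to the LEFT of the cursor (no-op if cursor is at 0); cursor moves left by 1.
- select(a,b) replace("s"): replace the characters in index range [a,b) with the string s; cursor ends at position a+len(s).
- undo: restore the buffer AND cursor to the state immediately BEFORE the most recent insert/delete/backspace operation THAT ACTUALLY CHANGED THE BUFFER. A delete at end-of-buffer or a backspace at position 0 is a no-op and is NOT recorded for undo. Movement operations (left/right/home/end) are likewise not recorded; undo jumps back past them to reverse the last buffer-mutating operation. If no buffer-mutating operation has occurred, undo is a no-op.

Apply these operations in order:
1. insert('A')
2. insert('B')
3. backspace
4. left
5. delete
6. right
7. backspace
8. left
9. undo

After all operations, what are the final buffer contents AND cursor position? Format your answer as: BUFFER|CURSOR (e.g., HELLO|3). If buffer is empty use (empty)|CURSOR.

After op 1 (insert('A')): buf='ANHTRSDO' cursor=1
After op 2 (insert('B')): buf='ABNHTRSDO' cursor=2
After op 3 (backspace): buf='ANHTRSDO' cursor=1
After op 4 (left): buf='ANHTRSDO' cursor=0
After op 5 (delete): buf='NHTRSDO' cursor=0
After op 6 (right): buf='NHTRSDO' cursor=1
After op 7 (backspace): buf='HTRSDO' cursor=0
After op 8 (left): buf='HTRSDO' cursor=0
After op 9 (undo): buf='NHTRSDO' cursor=1

Answer: NHTRSDO|1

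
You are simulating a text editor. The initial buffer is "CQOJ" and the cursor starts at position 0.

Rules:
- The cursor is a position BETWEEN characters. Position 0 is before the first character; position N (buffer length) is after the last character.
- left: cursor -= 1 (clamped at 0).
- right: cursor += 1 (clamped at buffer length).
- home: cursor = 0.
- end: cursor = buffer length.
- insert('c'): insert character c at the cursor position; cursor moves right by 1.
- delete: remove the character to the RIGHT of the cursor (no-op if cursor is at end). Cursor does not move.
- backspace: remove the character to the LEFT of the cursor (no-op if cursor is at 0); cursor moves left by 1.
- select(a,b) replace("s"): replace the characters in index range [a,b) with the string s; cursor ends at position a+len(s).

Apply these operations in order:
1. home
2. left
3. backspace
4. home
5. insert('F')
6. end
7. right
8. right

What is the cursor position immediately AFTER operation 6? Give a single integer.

After op 1 (home): buf='CQOJ' cursor=0
After op 2 (left): buf='CQOJ' cursor=0
After op 3 (backspace): buf='CQOJ' cursor=0
After op 4 (home): buf='CQOJ' cursor=0
After op 5 (insert('F')): buf='FCQOJ' cursor=1
After op 6 (end): buf='FCQOJ' cursor=5

Answer: 5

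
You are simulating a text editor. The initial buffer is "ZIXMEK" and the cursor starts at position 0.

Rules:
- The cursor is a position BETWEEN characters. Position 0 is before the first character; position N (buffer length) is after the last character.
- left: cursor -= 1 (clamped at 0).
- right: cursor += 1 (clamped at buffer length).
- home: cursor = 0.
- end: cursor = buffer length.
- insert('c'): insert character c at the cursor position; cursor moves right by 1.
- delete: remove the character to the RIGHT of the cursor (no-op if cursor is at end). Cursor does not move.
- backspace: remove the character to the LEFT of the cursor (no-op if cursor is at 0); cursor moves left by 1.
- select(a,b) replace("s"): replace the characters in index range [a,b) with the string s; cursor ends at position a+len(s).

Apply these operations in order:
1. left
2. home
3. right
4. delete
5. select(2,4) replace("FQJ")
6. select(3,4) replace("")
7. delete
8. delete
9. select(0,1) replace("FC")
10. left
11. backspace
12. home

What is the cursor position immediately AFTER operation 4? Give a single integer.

After op 1 (left): buf='ZIXMEK' cursor=0
After op 2 (home): buf='ZIXMEK' cursor=0
After op 3 (right): buf='ZIXMEK' cursor=1
After op 4 (delete): buf='ZXMEK' cursor=1

Answer: 1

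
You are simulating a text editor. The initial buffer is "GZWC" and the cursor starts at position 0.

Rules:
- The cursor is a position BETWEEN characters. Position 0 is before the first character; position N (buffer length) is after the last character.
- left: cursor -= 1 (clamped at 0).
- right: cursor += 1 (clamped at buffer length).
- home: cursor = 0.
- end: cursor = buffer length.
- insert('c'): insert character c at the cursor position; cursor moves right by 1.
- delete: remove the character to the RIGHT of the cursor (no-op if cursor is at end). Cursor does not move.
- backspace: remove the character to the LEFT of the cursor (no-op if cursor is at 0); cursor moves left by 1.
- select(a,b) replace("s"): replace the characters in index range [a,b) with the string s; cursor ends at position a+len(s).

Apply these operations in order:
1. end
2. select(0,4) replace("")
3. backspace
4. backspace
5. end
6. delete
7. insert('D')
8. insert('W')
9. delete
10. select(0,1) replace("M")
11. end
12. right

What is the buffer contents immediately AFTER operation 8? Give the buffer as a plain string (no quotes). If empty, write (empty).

After op 1 (end): buf='GZWC' cursor=4
After op 2 (select(0,4) replace("")): buf='(empty)' cursor=0
After op 3 (backspace): buf='(empty)' cursor=0
After op 4 (backspace): buf='(empty)' cursor=0
After op 5 (end): buf='(empty)' cursor=0
After op 6 (delete): buf='(empty)' cursor=0
After op 7 (insert('D')): buf='D' cursor=1
After op 8 (insert('W')): buf='DW' cursor=2

Answer: DW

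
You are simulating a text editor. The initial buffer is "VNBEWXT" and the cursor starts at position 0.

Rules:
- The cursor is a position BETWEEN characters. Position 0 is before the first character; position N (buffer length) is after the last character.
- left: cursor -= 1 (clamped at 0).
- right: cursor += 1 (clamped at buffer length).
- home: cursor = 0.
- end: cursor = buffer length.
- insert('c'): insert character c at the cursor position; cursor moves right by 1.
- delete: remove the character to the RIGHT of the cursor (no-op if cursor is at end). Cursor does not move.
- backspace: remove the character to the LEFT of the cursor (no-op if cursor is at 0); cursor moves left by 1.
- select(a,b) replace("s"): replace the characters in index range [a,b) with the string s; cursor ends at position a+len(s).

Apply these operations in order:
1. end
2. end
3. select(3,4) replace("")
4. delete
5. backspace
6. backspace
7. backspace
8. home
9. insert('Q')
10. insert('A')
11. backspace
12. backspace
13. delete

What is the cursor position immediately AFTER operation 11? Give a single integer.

Answer: 1

Derivation:
After op 1 (end): buf='VNBEWXT' cursor=7
After op 2 (end): buf='VNBEWXT' cursor=7
After op 3 (select(3,4) replace("")): buf='VNBWXT' cursor=3
After op 4 (delete): buf='VNBXT' cursor=3
After op 5 (backspace): buf='VNXT' cursor=2
After op 6 (backspace): buf='VXT' cursor=1
After op 7 (backspace): buf='XT' cursor=0
After op 8 (home): buf='XT' cursor=0
After op 9 (insert('Q')): buf='QXT' cursor=1
After op 10 (insert('A')): buf='QAXT' cursor=2
After op 11 (backspace): buf='QXT' cursor=1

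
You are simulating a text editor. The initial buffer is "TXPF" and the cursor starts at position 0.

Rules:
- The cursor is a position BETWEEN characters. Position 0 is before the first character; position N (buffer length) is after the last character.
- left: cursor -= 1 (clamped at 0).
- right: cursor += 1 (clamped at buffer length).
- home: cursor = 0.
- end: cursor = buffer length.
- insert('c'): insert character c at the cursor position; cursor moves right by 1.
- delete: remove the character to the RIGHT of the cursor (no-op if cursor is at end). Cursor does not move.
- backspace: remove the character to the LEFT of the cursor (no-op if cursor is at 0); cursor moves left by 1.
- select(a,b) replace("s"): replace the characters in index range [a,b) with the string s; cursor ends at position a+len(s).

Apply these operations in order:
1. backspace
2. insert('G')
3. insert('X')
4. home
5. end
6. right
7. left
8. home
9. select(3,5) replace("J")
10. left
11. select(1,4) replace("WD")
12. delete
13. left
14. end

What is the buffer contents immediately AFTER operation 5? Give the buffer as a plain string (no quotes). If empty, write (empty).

Answer: GXTXPF

Derivation:
After op 1 (backspace): buf='TXPF' cursor=0
After op 2 (insert('G')): buf='GTXPF' cursor=1
After op 3 (insert('X')): buf='GXTXPF' cursor=2
After op 4 (home): buf='GXTXPF' cursor=0
After op 5 (end): buf='GXTXPF' cursor=6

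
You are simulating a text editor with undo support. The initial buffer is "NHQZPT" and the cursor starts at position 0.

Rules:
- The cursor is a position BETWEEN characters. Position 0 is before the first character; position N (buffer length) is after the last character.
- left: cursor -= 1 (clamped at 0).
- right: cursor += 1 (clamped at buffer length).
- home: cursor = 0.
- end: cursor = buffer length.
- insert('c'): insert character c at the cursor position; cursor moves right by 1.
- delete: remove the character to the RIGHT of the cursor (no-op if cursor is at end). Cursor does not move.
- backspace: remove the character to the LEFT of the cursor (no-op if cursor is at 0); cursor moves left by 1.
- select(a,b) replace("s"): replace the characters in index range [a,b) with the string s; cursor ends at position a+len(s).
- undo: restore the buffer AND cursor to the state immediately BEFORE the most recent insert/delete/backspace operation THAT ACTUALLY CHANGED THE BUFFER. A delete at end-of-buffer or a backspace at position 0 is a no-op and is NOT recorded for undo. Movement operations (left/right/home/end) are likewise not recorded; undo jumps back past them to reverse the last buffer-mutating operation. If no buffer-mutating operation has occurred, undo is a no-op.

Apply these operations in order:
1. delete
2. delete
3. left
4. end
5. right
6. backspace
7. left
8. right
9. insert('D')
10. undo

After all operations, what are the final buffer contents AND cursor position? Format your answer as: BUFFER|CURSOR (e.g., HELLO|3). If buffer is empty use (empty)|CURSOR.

After op 1 (delete): buf='HQZPT' cursor=0
After op 2 (delete): buf='QZPT' cursor=0
After op 3 (left): buf='QZPT' cursor=0
After op 4 (end): buf='QZPT' cursor=4
After op 5 (right): buf='QZPT' cursor=4
After op 6 (backspace): buf='QZP' cursor=3
After op 7 (left): buf='QZP' cursor=2
After op 8 (right): buf='QZP' cursor=3
After op 9 (insert('D')): buf='QZPD' cursor=4
After op 10 (undo): buf='QZP' cursor=3

Answer: QZP|3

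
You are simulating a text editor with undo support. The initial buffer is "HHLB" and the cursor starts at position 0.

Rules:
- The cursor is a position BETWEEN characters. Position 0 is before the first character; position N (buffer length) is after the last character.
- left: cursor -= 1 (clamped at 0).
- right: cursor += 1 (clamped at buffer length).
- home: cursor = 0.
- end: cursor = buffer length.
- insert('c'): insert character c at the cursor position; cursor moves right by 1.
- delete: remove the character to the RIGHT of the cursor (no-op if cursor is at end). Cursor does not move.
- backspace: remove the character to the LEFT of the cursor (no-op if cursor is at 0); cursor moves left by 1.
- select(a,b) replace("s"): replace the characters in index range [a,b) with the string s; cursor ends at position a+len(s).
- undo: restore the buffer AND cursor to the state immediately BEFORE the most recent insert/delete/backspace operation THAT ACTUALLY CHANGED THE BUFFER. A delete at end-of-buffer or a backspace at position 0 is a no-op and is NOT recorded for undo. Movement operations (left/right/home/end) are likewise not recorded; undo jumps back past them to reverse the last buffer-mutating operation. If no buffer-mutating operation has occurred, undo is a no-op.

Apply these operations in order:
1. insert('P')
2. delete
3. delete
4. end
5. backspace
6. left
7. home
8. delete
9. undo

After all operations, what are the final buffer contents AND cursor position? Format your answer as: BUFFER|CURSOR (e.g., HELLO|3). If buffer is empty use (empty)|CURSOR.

Answer: PL|0

Derivation:
After op 1 (insert('P')): buf='PHHLB' cursor=1
After op 2 (delete): buf='PHLB' cursor=1
After op 3 (delete): buf='PLB' cursor=1
After op 4 (end): buf='PLB' cursor=3
After op 5 (backspace): buf='PL' cursor=2
After op 6 (left): buf='PL' cursor=1
After op 7 (home): buf='PL' cursor=0
After op 8 (delete): buf='L' cursor=0
After op 9 (undo): buf='PL' cursor=0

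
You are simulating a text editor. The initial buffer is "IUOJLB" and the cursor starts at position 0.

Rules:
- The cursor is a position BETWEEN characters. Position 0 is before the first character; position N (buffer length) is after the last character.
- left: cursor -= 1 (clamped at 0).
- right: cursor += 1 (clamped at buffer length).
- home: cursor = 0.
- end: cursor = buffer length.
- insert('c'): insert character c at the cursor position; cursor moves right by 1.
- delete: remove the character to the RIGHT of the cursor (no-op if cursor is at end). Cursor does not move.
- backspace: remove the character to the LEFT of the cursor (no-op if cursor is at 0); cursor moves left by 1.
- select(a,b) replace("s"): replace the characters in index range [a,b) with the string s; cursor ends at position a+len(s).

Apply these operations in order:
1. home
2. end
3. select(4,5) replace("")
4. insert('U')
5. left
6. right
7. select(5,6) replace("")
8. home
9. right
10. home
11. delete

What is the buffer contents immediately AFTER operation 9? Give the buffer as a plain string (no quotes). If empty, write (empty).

After op 1 (home): buf='IUOJLB' cursor=0
After op 2 (end): buf='IUOJLB' cursor=6
After op 3 (select(4,5) replace("")): buf='IUOJB' cursor=4
After op 4 (insert('U')): buf='IUOJUB' cursor=5
After op 5 (left): buf='IUOJUB' cursor=4
After op 6 (right): buf='IUOJUB' cursor=5
After op 7 (select(5,6) replace("")): buf='IUOJU' cursor=5
After op 8 (home): buf='IUOJU' cursor=0
After op 9 (right): buf='IUOJU' cursor=1

Answer: IUOJU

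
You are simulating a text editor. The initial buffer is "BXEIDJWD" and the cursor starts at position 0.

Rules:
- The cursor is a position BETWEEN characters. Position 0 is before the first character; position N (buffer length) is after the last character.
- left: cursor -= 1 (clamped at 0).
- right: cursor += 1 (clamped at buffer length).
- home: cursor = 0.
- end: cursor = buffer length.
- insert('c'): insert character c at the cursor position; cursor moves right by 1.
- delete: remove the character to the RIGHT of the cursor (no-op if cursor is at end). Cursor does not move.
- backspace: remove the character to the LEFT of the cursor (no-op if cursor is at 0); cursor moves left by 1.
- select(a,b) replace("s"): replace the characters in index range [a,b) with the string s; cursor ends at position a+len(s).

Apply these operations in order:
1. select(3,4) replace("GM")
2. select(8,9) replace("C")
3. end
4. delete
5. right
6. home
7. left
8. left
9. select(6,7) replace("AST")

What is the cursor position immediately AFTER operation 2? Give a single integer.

Answer: 9

Derivation:
After op 1 (select(3,4) replace("GM")): buf='BXEGMDJWD' cursor=5
After op 2 (select(8,9) replace("C")): buf='BXEGMDJWC' cursor=9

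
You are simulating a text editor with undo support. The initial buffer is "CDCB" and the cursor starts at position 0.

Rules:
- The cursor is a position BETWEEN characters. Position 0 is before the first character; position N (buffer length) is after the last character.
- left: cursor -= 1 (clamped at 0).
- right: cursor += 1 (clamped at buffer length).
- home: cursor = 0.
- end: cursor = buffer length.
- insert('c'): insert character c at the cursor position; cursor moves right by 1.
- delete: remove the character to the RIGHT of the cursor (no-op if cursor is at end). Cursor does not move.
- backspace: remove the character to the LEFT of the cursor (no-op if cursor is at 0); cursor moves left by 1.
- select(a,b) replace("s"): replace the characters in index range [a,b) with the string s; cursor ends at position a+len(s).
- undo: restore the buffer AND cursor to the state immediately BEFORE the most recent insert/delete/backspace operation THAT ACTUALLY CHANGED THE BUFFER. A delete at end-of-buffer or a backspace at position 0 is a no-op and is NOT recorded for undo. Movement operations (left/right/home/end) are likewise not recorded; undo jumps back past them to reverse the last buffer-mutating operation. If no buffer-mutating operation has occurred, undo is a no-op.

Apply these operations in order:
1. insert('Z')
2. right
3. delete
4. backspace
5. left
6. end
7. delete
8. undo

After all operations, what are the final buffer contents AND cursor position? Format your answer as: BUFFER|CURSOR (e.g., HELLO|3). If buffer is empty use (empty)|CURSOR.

After op 1 (insert('Z')): buf='ZCDCB' cursor=1
After op 2 (right): buf='ZCDCB' cursor=2
After op 3 (delete): buf='ZCCB' cursor=2
After op 4 (backspace): buf='ZCB' cursor=1
After op 5 (left): buf='ZCB' cursor=0
After op 6 (end): buf='ZCB' cursor=3
After op 7 (delete): buf='ZCB' cursor=3
After op 8 (undo): buf='ZCCB' cursor=2

Answer: ZCCB|2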